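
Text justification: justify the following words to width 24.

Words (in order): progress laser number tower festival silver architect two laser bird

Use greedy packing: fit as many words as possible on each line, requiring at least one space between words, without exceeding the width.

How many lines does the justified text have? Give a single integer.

Answer: 3

Derivation:
Line 1: ['progress', 'laser', 'number'] (min_width=21, slack=3)
Line 2: ['tower', 'festival', 'silver'] (min_width=21, slack=3)
Line 3: ['architect', 'two', 'laser', 'bird'] (min_width=24, slack=0)
Total lines: 3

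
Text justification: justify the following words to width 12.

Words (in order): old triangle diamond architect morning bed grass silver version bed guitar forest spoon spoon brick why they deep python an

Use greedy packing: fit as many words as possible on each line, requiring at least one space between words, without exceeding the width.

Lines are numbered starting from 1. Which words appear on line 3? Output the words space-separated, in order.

Line 1: ['old', 'triangle'] (min_width=12, slack=0)
Line 2: ['diamond'] (min_width=7, slack=5)
Line 3: ['architect'] (min_width=9, slack=3)
Line 4: ['morning', 'bed'] (min_width=11, slack=1)
Line 5: ['grass', 'silver'] (min_width=12, slack=0)
Line 6: ['version', 'bed'] (min_width=11, slack=1)
Line 7: ['guitar'] (min_width=6, slack=6)
Line 8: ['forest', 'spoon'] (min_width=12, slack=0)
Line 9: ['spoon', 'brick'] (min_width=11, slack=1)
Line 10: ['why', 'they'] (min_width=8, slack=4)
Line 11: ['deep', 'python'] (min_width=11, slack=1)
Line 12: ['an'] (min_width=2, slack=10)

Answer: architect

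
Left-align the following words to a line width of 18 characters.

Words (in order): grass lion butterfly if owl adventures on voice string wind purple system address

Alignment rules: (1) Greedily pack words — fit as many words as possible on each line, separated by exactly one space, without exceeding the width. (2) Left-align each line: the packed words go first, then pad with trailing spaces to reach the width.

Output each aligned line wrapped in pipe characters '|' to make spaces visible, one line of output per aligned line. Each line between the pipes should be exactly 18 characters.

Line 1: ['grass', 'lion'] (min_width=10, slack=8)
Line 2: ['butterfly', 'if', 'owl'] (min_width=16, slack=2)
Line 3: ['adventures', 'on'] (min_width=13, slack=5)
Line 4: ['voice', 'string', 'wind'] (min_width=17, slack=1)
Line 5: ['purple', 'system'] (min_width=13, slack=5)
Line 6: ['address'] (min_width=7, slack=11)

Answer: |grass lion        |
|butterfly if owl  |
|adventures on     |
|voice string wind |
|purple system     |
|address           |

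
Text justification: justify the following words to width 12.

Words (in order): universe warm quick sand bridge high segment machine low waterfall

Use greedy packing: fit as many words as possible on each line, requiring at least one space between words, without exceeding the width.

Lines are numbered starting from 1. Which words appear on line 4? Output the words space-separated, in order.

Answer: high segment

Derivation:
Line 1: ['universe'] (min_width=8, slack=4)
Line 2: ['warm', 'quick'] (min_width=10, slack=2)
Line 3: ['sand', 'bridge'] (min_width=11, slack=1)
Line 4: ['high', 'segment'] (min_width=12, slack=0)
Line 5: ['machine', 'low'] (min_width=11, slack=1)
Line 6: ['waterfall'] (min_width=9, slack=3)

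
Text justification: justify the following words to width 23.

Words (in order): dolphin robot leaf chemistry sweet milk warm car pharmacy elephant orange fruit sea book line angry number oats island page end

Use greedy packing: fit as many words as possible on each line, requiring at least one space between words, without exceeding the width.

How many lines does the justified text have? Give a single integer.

Line 1: ['dolphin', 'robot', 'leaf'] (min_width=18, slack=5)
Line 2: ['chemistry', 'sweet', 'milk'] (min_width=20, slack=3)
Line 3: ['warm', 'car', 'pharmacy'] (min_width=17, slack=6)
Line 4: ['elephant', 'orange', 'fruit'] (min_width=21, slack=2)
Line 5: ['sea', 'book', 'line', 'angry'] (min_width=19, slack=4)
Line 6: ['number', 'oats', 'island', 'page'] (min_width=23, slack=0)
Line 7: ['end'] (min_width=3, slack=20)
Total lines: 7

Answer: 7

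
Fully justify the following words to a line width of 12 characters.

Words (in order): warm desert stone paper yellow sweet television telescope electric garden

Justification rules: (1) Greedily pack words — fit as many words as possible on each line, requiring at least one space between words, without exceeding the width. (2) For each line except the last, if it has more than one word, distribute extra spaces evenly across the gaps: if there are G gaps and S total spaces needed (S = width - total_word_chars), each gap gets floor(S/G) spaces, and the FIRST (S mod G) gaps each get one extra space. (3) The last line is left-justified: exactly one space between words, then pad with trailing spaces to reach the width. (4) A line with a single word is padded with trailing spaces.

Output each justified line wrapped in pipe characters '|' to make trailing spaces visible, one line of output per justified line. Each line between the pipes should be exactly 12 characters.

Line 1: ['warm', 'desert'] (min_width=11, slack=1)
Line 2: ['stone', 'paper'] (min_width=11, slack=1)
Line 3: ['yellow', 'sweet'] (min_width=12, slack=0)
Line 4: ['television'] (min_width=10, slack=2)
Line 5: ['telescope'] (min_width=9, slack=3)
Line 6: ['electric'] (min_width=8, slack=4)
Line 7: ['garden'] (min_width=6, slack=6)

Answer: |warm  desert|
|stone  paper|
|yellow sweet|
|television  |
|telescope   |
|electric    |
|garden      |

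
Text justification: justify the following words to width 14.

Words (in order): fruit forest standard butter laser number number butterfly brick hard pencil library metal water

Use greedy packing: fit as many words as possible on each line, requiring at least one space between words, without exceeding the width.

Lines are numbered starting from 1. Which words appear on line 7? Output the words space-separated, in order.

Line 1: ['fruit', 'forest'] (min_width=12, slack=2)
Line 2: ['standard'] (min_width=8, slack=6)
Line 3: ['butter', 'laser'] (min_width=12, slack=2)
Line 4: ['number', 'number'] (min_width=13, slack=1)
Line 5: ['butterfly'] (min_width=9, slack=5)
Line 6: ['brick', 'hard'] (min_width=10, slack=4)
Line 7: ['pencil', 'library'] (min_width=14, slack=0)
Line 8: ['metal', 'water'] (min_width=11, slack=3)

Answer: pencil library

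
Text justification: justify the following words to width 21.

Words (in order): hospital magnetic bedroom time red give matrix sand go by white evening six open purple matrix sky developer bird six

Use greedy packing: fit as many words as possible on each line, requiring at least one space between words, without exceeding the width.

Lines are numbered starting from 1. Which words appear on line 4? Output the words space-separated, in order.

Answer: white evening six

Derivation:
Line 1: ['hospital', 'magnetic'] (min_width=17, slack=4)
Line 2: ['bedroom', 'time', 'red', 'give'] (min_width=21, slack=0)
Line 3: ['matrix', 'sand', 'go', 'by'] (min_width=17, slack=4)
Line 4: ['white', 'evening', 'six'] (min_width=17, slack=4)
Line 5: ['open', 'purple', 'matrix'] (min_width=18, slack=3)
Line 6: ['sky', 'developer', 'bird'] (min_width=18, slack=3)
Line 7: ['six'] (min_width=3, slack=18)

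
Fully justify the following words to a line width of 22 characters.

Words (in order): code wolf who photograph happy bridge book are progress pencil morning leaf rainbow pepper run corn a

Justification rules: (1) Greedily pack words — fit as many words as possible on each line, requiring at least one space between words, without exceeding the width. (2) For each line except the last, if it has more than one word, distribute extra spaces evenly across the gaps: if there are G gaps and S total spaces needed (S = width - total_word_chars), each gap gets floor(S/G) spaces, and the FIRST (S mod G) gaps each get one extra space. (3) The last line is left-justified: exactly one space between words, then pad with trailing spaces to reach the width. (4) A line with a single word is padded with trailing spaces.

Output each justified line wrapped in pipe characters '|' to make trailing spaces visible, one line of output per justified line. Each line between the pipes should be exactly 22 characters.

Answer: |code      wolf     who|
|photograph       happy|
|bridge     book    are|
|progress        pencil|
|morning  leaf  rainbow|
|pepper run corn a     |

Derivation:
Line 1: ['code', 'wolf', 'who'] (min_width=13, slack=9)
Line 2: ['photograph', 'happy'] (min_width=16, slack=6)
Line 3: ['bridge', 'book', 'are'] (min_width=15, slack=7)
Line 4: ['progress', 'pencil'] (min_width=15, slack=7)
Line 5: ['morning', 'leaf', 'rainbow'] (min_width=20, slack=2)
Line 6: ['pepper', 'run', 'corn', 'a'] (min_width=17, slack=5)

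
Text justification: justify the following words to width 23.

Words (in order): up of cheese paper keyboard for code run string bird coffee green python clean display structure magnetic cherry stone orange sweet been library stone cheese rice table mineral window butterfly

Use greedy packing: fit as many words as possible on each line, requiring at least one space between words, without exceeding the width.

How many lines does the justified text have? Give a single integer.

Line 1: ['up', 'of', 'cheese', 'paper'] (min_width=18, slack=5)
Line 2: ['keyboard', 'for', 'code', 'run'] (min_width=21, slack=2)
Line 3: ['string', 'bird', 'coffee'] (min_width=18, slack=5)
Line 4: ['green', 'python', 'clean'] (min_width=18, slack=5)
Line 5: ['display', 'structure'] (min_width=17, slack=6)
Line 6: ['magnetic', 'cherry', 'stone'] (min_width=21, slack=2)
Line 7: ['orange', 'sweet', 'been'] (min_width=17, slack=6)
Line 8: ['library', 'stone', 'cheese'] (min_width=20, slack=3)
Line 9: ['rice', 'table', 'mineral'] (min_width=18, slack=5)
Line 10: ['window', 'butterfly'] (min_width=16, slack=7)
Total lines: 10

Answer: 10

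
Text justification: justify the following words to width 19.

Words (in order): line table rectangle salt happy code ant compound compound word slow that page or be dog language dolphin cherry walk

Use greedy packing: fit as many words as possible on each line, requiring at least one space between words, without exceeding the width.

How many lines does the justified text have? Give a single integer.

Answer: 7

Derivation:
Line 1: ['line', 'table'] (min_width=10, slack=9)
Line 2: ['rectangle', 'salt'] (min_width=14, slack=5)
Line 3: ['happy', 'code', 'ant'] (min_width=14, slack=5)
Line 4: ['compound', 'compound'] (min_width=17, slack=2)
Line 5: ['word', 'slow', 'that', 'page'] (min_width=19, slack=0)
Line 6: ['or', 'be', 'dog', 'language'] (min_width=18, slack=1)
Line 7: ['dolphin', 'cherry', 'walk'] (min_width=19, slack=0)
Total lines: 7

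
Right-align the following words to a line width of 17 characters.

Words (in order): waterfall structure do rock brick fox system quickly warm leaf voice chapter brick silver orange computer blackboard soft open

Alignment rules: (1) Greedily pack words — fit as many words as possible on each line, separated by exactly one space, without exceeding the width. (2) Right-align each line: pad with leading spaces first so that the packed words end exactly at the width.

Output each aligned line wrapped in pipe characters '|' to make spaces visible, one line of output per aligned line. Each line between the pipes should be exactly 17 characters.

Answer: |        waterfall|
|structure do rock|
| brick fox system|
|quickly warm leaf|
|    voice chapter|
|     brick silver|
|  orange computer|
|  blackboard soft|
|             open|

Derivation:
Line 1: ['waterfall'] (min_width=9, slack=8)
Line 2: ['structure', 'do', 'rock'] (min_width=17, slack=0)
Line 3: ['brick', 'fox', 'system'] (min_width=16, slack=1)
Line 4: ['quickly', 'warm', 'leaf'] (min_width=17, slack=0)
Line 5: ['voice', 'chapter'] (min_width=13, slack=4)
Line 6: ['brick', 'silver'] (min_width=12, slack=5)
Line 7: ['orange', 'computer'] (min_width=15, slack=2)
Line 8: ['blackboard', 'soft'] (min_width=15, slack=2)
Line 9: ['open'] (min_width=4, slack=13)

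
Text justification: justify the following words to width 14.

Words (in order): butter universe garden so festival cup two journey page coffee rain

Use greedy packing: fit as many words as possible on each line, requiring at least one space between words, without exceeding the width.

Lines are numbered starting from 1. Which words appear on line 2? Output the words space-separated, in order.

Answer: universe

Derivation:
Line 1: ['butter'] (min_width=6, slack=8)
Line 2: ['universe'] (min_width=8, slack=6)
Line 3: ['garden', 'so'] (min_width=9, slack=5)
Line 4: ['festival', 'cup'] (min_width=12, slack=2)
Line 5: ['two', 'journey'] (min_width=11, slack=3)
Line 6: ['page', 'coffee'] (min_width=11, slack=3)
Line 7: ['rain'] (min_width=4, slack=10)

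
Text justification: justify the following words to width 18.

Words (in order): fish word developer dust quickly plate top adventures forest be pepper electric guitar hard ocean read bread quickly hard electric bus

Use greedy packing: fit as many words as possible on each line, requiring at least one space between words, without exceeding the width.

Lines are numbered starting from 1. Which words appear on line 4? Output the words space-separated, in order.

Answer: adventures forest

Derivation:
Line 1: ['fish', 'word'] (min_width=9, slack=9)
Line 2: ['developer', 'dust'] (min_width=14, slack=4)
Line 3: ['quickly', 'plate', 'top'] (min_width=17, slack=1)
Line 4: ['adventures', 'forest'] (min_width=17, slack=1)
Line 5: ['be', 'pepper', 'electric'] (min_width=18, slack=0)
Line 6: ['guitar', 'hard', 'ocean'] (min_width=17, slack=1)
Line 7: ['read', 'bread', 'quickly'] (min_width=18, slack=0)
Line 8: ['hard', 'electric', 'bus'] (min_width=17, slack=1)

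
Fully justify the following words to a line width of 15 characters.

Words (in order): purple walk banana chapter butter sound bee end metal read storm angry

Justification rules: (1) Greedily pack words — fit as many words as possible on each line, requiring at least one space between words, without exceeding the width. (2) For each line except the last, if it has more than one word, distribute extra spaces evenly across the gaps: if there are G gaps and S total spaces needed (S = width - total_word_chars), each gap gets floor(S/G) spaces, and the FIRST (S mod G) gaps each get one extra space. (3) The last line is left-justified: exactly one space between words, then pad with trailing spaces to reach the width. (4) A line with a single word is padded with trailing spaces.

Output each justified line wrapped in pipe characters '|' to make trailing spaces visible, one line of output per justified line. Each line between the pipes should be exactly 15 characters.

Line 1: ['purple', 'walk'] (min_width=11, slack=4)
Line 2: ['banana', 'chapter'] (min_width=14, slack=1)
Line 3: ['butter', 'sound'] (min_width=12, slack=3)
Line 4: ['bee', 'end', 'metal'] (min_width=13, slack=2)
Line 5: ['read', 'storm'] (min_width=10, slack=5)
Line 6: ['angry'] (min_width=5, slack=10)

Answer: |purple     walk|
|banana  chapter|
|butter    sound|
|bee  end  metal|
|read      storm|
|angry          |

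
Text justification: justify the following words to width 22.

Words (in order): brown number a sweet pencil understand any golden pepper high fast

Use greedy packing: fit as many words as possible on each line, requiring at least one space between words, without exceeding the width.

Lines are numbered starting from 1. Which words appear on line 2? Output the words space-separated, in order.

Answer: pencil understand any

Derivation:
Line 1: ['brown', 'number', 'a', 'sweet'] (min_width=20, slack=2)
Line 2: ['pencil', 'understand', 'any'] (min_width=21, slack=1)
Line 3: ['golden', 'pepper', 'high'] (min_width=18, slack=4)
Line 4: ['fast'] (min_width=4, slack=18)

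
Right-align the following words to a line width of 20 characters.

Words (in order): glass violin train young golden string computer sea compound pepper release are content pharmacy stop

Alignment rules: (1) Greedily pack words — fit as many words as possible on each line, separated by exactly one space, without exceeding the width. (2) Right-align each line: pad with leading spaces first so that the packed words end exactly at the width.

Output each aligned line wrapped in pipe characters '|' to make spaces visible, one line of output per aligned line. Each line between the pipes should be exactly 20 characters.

Answer: |  glass violin train|
| young golden string|
|        computer sea|
|     compound pepper|
| release are content|
|       pharmacy stop|

Derivation:
Line 1: ['glass', 'violin', 'train'] (min_width=18, slack=2)
Line 2: ['young', 'golden', 'string'] (min_width=19, slack=1)
Line 3: ['computer', 'sea'] (min_width=12, slack=8)
Line 4: ['compound', 'pepper'] (min_width=15, slack=5)
Line 5: ['release', 'are', 'content'] (min_width=19, slack=1)
Line 6: ['pharmacy', 'stop'] (min_width=13, slack=7)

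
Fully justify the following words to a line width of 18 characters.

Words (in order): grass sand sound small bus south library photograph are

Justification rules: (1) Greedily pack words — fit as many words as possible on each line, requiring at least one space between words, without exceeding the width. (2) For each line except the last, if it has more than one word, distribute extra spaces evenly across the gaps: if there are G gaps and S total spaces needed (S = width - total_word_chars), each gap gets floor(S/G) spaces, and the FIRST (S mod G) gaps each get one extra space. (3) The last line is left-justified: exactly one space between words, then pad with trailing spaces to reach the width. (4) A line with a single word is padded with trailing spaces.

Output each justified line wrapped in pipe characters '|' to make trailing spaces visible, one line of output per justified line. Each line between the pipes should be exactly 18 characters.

Answer: |grass  sand  sound|
|small   bus  south|
|library photograph|
|are               |

Derivation:
Line 1: ['grass', 'sand', 'sound'] (min_width=16, slack=2)
Line 2: ['small', 'bus', 'south'] (min_width=15, slack=3)
Line 3: ['library', 'photograph'] (min_width=18, slack=0)
Line 4: ['are'] (min_width=3, slack=15)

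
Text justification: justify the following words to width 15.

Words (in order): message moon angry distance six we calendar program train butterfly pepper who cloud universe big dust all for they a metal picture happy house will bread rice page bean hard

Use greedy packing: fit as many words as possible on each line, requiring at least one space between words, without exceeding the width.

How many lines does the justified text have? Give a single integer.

Line 1: ['message', 'moon'] (min_width=12, slack=3)
Line 2: ['angry', 'distance'] (min_width=14, slack=1)
Line 3: ['six', 'we', 'calendar'] (min_width=15, slack=0)
Line 4: ['program', 'train'] (min_width=13, slack=2)
Line 5: ['butterfly'] (min_width=9, slack=6)
Line 6: ['pepper', 'who'] (min_width=10, slack=5)
Line 7: ['cloud', 'universe'] (min_width=14, slack=1)
Line 8: ['big', 'dust', 'all'] (min_width=12, slack=3)
Line 9: ['for', 'they', 'a'] (min_width=10, slack=5)
Line 10: ['metal', 'picture'] (min_width=13, slack=2)
Line 11: ['happy', 'house'] (min_width=11, slack=4)
Line 12: ['will', 'bread', 'rice'] (min_width=15, slack=0)
Line 13: ['page', 'bean', 'hard'] (min_width=14, slack=1)
Total lines: 13

Answer: 13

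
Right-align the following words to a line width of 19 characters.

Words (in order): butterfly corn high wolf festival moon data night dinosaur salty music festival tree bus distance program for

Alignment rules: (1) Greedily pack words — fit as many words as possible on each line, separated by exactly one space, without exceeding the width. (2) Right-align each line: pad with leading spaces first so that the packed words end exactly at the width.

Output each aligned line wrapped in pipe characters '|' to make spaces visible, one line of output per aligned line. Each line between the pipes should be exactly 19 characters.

Answer: |butterfly corn high|
| wolf festival moon|
|data night dinosaur|
|        salty music|
|  festival tree bus|
|   distance program|
|                for|

Derivation:
Line 1: ['butterfly', 'corn', 'high'] (min_width=19, slack=0)
Line 2: ['wolf', 'festival', 'moon'] (min_width=18, slack=1)
Line 3: ['data', 'night', 'dinosaur'] (min_width=19, slack=0)
Line 4: ['salty', 'music'] (min_width=11, slack=8)
Line 5: ['festival', 'tree', 'bus'] (min_width=17, slack=2)
Line 6: ['distance', 'program'] (min_width=16, slack=3)
Line 7: ['for'] (min_width=3, slack=16)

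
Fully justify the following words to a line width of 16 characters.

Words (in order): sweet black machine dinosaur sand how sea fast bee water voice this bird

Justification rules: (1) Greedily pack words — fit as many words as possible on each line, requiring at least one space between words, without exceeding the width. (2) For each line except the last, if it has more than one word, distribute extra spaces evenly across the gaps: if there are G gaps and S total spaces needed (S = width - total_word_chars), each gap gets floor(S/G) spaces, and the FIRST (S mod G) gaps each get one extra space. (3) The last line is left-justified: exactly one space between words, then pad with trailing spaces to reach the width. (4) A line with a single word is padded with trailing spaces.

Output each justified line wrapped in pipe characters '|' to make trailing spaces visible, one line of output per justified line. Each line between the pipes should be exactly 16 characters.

Line 1: ['sweet', 'black'] (min_width=11, slack=5)
Line 2: ['machine', 'dinosaur'] (min_width=16, slack=0)
Line 3: ['sand', 'how', 'sea'] (min_width=12, slack=4)
Line 4: ['fast', 'bee', 'water'] (min_width=14, slack=2)
Line 5: ['voice', 'this', 'bird'] (min_width=15, slack=1)

Answer: |sweet      black|
|machine dinosaur|
|sand   how   sea|
|fast  bee  water|
|voice this bird |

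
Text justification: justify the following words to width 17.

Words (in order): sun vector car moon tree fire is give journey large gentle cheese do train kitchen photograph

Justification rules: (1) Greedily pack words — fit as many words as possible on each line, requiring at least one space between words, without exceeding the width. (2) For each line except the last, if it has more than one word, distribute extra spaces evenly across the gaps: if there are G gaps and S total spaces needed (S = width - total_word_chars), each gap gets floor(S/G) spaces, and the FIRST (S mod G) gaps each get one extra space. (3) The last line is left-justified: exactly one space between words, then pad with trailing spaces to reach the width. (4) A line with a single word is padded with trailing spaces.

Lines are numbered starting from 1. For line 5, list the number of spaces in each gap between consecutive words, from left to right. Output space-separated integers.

Answer: 2 2

Derivation:
Line 1: ['sun', 'vector', 'car'] (min_width=14, slack=3)
Line 2: ['moon', 'tree', 'fire', 'is'] (min_width=17, slack=0)
Line 3: ['give', 'journey'] (min_width=12, slack=5)
Line 4: ['large', 'gentle'] (min_width=12, slack=5)
Line 5: ['cheese', 'do', 'train'] (min_width=15, slack=2)
Line 6: ['kitchen'] (min_width=7, slack=10)
Line 7: ['photograph'] (min_width=10, slack=7)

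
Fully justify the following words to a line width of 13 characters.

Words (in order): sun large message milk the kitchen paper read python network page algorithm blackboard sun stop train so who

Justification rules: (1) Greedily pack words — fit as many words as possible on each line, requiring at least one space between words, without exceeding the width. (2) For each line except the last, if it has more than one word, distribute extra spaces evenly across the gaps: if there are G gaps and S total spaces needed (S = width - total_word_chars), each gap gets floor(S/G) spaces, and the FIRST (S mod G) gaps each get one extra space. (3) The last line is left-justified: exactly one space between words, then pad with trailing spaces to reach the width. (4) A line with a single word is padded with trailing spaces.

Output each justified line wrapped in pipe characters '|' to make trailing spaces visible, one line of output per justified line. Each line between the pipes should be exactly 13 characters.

Answer: |sun     large|
|message  milk|
|the   kitchen|
|paper    read|
|python       |
|network  page|
|algorithm    |
|blackboard   |
|sun      stop|
|train so who |

Derivation:
Line 1: ['sun', 'large'] (min_width=9, slack=4)
Line 2: ['message', 'milk'] (min_width=12, slack=1)
Line 3: ['the', 'kitchen'] (min_width=11, slack=2)
Line 4: ['paper', 'read'] (min_width=10, slack=3)
Line 5: ['python'] (min_width=6, slack=7)
Line 6: ['network', 'page'] (min_width=12, slack=1)
Line 7: ['algorithm'] (min_width=9, slack=4)
Line 8: ['blackboard'] (min_width=10, slack=3)
Line 9: ['sun', 'stop'] (min_width=8, slack=5)
Line 10: ['train', 'so', 'who'] (min_width=12, slack=1)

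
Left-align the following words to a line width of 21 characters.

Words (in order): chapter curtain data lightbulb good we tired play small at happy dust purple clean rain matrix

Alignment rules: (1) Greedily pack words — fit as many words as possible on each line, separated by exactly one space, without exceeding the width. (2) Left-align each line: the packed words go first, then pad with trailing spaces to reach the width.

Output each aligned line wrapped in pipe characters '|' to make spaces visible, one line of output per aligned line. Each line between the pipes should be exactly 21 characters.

Answer: |chapter curtain data |
|lightbulb good we    |
|tired play small at  |
|happy dust purple    |
|clean rain matrix    |

Derivation:
Line 1: ['chapter', 'curtain', 'data'] (min_width=20, slack=1)
Line 2: ['lightbulb', 'good', 'we'] (min_width=17, slack=4)
Line 3: ['tired', 'play', 'small', 'at'] (min_width=19, slack=2)
Line 4: ['happy', 'dust', 'purple'] (min_width=17, slack=4)
Line 5: ['clean', 'rain', 'matrix'] (min_width=17, slack=4)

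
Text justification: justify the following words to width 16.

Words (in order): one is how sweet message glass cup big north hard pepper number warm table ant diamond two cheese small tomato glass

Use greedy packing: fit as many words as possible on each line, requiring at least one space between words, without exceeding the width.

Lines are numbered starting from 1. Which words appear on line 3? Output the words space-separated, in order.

Line 1: ['one', 'is', 'how', 'sweet'] (min_width=16, slack=0)
Line 2: ['message', 'glass'] (min_width=13, slack=3)
Line 3: ['cup', 'big', 'north'] (min_width=13, slack=3)
Line 4: ['hard', 'pepper'] (min_width=11, slack=5)
Line 5: ['number', 'warm'] (min_width=11, slack=5)
Line 6: ['table', 'ant'] (min_width=9, slack=7)
Line 7: ['diamond', 'two'] (min_width=11, slack=5)
Line 8: ['cheese', 'small'] (min_width=12, slack=4)
Line 9: ['tomato', 'glass'] (min_width=12, slack=4)

Answer: cup big north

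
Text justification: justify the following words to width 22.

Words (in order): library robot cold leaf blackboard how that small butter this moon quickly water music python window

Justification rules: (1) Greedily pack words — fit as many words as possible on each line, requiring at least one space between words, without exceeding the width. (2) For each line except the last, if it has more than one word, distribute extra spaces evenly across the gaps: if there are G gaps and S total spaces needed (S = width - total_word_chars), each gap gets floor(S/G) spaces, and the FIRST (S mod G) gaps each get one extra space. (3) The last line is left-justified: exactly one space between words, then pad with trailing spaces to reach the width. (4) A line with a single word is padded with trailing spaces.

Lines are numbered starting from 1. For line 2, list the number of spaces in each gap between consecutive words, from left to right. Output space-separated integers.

Answer: 3 2

Derivation:
Line 1: ['library', 'robot', 'cold'] (min_width=18, slack=4)
Line 2: ['leaf', 'blackboard', 'how'] (min_width=19, slack=3)
Line 3: ['that', 'small', 'butter', 'this'] (min_width=22, slack=0)
Line 4: ['moon', 'quickly', 'water'] (min_width=18, slack=4)
Line 5: ['music', 'python', 'window'] (min_width=19, slack=3)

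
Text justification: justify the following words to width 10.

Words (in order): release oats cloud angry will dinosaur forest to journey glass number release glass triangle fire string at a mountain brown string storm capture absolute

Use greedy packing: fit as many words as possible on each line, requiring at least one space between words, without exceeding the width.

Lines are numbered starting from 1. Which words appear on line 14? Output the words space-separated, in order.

Answer: a mountain

Derivation:
Line 1: ['release'] (min_width=7, slack=3)
Line 2: ['oats', 'cloud'] (min_width=10, slack=0)
Line 3: ['angry', 'will'] (min_width=10, slack=0)
Line 4: ['dinosaur'] (min_width=8, slack=2)
Line 5: ['forest', 'to'] (min_width=9, slack=1)
Line 6: ['journey'] (min_width=7, slack=3)
Line 7: ['glass'] (min_width=5, slack=5)
Line 8: ['number'] (min_width=6, slack=4)
Line 9: ['release'] (min_width=7, slack=3)
Line 10: ['glass'] (min_width=5, slack=5)
Line 11: ['triangle'] (min_width=8, slack=2)
Line 12: ['fire'] (min_width=4, slack=6)
Line 13: ['string', 'at'] (min_width=9, slack=1)
Line 14: ['a', 'mountain'] (min_width=10, slack=0)
Line 15: ['brown'] (min_width=5, slack=5)
Line 16: ['string'] (min_width=6, slack=4)
Line 17: ['storm'] (min_width=5, slack=5)
Line 18: ['capture'] (min_width=7, slack=3)
Line 19: ['absolute'] (min_width=8, slack=2)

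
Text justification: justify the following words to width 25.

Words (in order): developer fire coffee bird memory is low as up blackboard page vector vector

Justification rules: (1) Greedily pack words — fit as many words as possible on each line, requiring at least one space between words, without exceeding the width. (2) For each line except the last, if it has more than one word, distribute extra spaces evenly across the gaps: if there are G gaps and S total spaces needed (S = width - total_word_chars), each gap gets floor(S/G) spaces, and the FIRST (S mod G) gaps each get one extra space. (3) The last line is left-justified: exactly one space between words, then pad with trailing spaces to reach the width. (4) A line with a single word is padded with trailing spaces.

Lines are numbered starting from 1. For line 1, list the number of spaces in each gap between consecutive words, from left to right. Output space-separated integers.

Answer: 3 3

Derivation:
Line 1: ['developer', 'fire', 'coffee'] (min_width=21, slack=4)
Line 2: ['bird', 'memory', 'is', 'low', 'as', 'up'] (min_width=24, slack=1)
Line 3: ['blackboard', 'page', 'vector'] (min_width=22, slack=3)
Line 4: ['vector'] (min_width=6, slack=19)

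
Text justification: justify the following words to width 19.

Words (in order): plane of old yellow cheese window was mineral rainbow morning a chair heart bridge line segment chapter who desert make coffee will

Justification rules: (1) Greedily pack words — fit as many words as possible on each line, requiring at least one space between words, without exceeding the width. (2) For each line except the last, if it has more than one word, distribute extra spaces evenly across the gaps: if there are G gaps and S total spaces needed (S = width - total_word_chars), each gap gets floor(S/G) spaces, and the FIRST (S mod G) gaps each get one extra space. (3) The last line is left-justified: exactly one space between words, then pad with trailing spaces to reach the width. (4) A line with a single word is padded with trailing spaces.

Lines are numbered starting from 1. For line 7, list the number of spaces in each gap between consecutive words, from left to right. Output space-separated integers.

Line 1: ['plane', 'of', 'old', 'yellow'] (min_width=19, slack=0)
Line 2: ['cheese', 'window', 'was'] (min_width=17, slack=2)
Line 3: ['mineral', 'rainbow'] (min_width=15, slack=4)
Line 4: ['morning', 'a', 'chair'] (min_width=15, slack=4)
Line 5: ['heart', 'bridge', 'line'] (min_width=17, slack=2)
Line 6: ['segment', 'chapter', 'who'] (min_width=19, slack=0)
Line 7: ['desert', 'make', 'coffee'] (min_width=18, slack=1)
Line 8: ['will'] (min_width=4, slack=15)

Answer: 2 1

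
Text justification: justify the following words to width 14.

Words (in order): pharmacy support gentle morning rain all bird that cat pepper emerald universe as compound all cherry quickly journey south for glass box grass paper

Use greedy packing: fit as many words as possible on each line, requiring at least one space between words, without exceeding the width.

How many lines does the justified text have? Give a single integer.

Line 1: ['pharmacy'] (min_width=8, slack=6)
Line 2: ['support', 'gentle'] (min_width=14, slack=0)
Line 3: ['morning', 'rain'] (min_width=12, slack=2)
Line 4: ['all', 'bird', 'that'] (min_width=13, slack=1)
Line 5: ['cat', 'pepper'] (min_width=10, slack=4)
Line 6: ['emerald'] (min_width=7, slack=7)
Line 7: ['universe', 'as'] (min_width=11, slack=3)
Line 8: ['compound', 'all'] (min_width=12, slack=2)
Line 9: ['cherry', 'quickly'] (min_width=14, slack=0)
Line 10: ['journey', 'south'] (min_width=13, slack=1)
Line 11: ['for', 'glass', 'box'] (min_width=13, slack=1)
Line 12: ['grass', 'paper'] (min_width=11, slack=3)
Total lines: 12

Answer: 12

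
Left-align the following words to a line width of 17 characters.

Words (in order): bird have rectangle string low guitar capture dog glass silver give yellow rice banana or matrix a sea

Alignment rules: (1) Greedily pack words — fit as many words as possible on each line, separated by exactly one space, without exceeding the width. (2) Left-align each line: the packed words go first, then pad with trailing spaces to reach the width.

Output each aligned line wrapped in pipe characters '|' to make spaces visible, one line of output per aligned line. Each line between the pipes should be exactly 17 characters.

Line 1: ['bird', 'have'] (min_width=9, slack=8)
Line 2: ['rectangle', 'string'] (min_width=16, slack=1)
Line 3: ['low', 'guitar'] (min_width=10, slack=7)
Line 4: ['capture', 'dog', 'glass'] (min_width=17, slack=0)
Line 5: ['silver', 'give'] (min_width=11, slack=6)
Line 6: ['yellow', 'rice'] (min_width=11, slack=6)
Line 7: ['banana', 'or', 'matrix'] (min_width=16, slack=1)
Line 8: ['a', 'sea'] (min_width=5, slack=12)

Answer: |bird have        |
|rectangle string |
|low guitar       |
|capture dog glass|
|silver give      |
|yellow rice      |
|banana or matrix |
|a sea            |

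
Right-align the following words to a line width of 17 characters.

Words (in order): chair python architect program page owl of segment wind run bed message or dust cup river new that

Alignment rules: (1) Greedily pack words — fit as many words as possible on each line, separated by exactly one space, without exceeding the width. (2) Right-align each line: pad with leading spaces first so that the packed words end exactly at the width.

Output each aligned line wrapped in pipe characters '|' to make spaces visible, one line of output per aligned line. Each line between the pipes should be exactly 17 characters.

Line 1: ['chair', 'python'] (min_width=12, slack=5)
Line 2: ['architect', 'program'] (min_width=17, slack=0)
Line 3: ['page', 'owl', 'of'] (min_width=11, slack=6)
Line 4: ['segment', 'wind', 'run'] (min_width=16, slack=1)
Line 5: ['bed', 'message', 'or'] (min_width=14, slack=3)
Line 6: ['dust', 'cup', 'river'] (min_width=14, slack=3)
Line 7: ['new', 'that'] (min_width=8, slack=9)

Answer: |     chair python|
|architect program|
|      page owl of|
| segment wind run|
|   bed message or|
|   dust cup river|
|         new that|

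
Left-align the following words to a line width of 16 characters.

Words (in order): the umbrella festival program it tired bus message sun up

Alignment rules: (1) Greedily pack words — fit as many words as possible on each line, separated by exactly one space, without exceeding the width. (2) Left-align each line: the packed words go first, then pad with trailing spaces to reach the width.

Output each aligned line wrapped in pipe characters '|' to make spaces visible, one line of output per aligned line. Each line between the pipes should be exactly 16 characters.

Answer: |the umbrella    |
|festival program|
|it tired bus    |
|message sun up  |

Derivation:
Line 1: ['the', 'umbrella'] (min_width=12, slack=4)
Line 2: ['festival', 'program'] (min_width=16, slack=0)
Line 3: ['it', 'tired', 'bus'] (min_width=12, slack=4)
Line 4: ['message', 'sun', 'up'] (min_width=14, slack=2)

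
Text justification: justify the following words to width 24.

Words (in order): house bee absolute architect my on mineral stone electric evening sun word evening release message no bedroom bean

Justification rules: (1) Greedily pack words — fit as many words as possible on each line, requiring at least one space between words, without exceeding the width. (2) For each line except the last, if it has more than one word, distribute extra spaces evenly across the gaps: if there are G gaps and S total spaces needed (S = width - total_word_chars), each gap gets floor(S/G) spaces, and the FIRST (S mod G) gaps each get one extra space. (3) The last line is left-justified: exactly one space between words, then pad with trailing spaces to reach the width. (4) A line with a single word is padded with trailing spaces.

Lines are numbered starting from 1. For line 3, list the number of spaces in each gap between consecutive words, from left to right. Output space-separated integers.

Line 1: ['house', 'bee', 'absolute'] (min_width=18, slack=6)
Line 2: ['architect', 'my', 'on', 'mineral'] (min_width=23, slack=1)
Line 3: ['stone', 'electric', 'evening'] (min_width=22, slack=2)
Line 4: ['sun', 'word', 'evening', 'release'] (min_width=24, slack=0)
Line 5: ['message', 'no', 'bedroom', 'bean'] (min_width=23, slack=1)

Answer: 2 2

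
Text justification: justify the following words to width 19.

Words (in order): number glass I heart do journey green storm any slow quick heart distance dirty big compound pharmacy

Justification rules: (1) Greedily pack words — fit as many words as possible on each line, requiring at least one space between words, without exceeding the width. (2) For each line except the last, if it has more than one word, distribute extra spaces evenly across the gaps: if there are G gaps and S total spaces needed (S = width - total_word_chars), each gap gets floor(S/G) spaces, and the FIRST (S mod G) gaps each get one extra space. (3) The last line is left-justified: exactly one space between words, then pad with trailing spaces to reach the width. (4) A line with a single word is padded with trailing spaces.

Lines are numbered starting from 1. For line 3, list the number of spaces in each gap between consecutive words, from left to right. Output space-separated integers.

Answer: 3 3

Derivation:
Line 1: ['number', 'glass', 'I'] (min_width=14, slack=5)
Line 2: ['heart', 'do', 'journey'] (min_width=16, slack=3)
Line 3: ['green', 'storm', 'any'] (min_width=15, slack=4)
Line 4: ['slow', 'quick', 'heart'] (min_width=16, slack=3)
Line 5: ['distance', 'dirty', 'big'] (min_width=18, slack=1)
Line 6: ['compound', 'pharmacy'] (min_width=17, slack=2)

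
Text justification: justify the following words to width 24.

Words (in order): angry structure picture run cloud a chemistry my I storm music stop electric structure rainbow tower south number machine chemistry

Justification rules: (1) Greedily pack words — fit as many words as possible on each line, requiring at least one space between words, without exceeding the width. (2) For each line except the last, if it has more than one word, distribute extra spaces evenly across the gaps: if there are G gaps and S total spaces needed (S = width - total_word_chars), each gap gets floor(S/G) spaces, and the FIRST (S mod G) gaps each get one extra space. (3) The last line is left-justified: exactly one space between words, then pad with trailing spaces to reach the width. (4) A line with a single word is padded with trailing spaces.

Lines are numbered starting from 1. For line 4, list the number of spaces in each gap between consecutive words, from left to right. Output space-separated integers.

Line 1: ['angry', 'structure', 'picture'] (min_width=23, slack=1)
Line 2: ['run', 'cloud', 'a', 'chemistry', 'my'] (min_width=24, slack=0)
Line 3: ['I', 'storm', 'music', 'stop'] (min_width=18, slack=6)
Line 4: ['electric', 'structure'] (min_width=18, slack=6)
Line 5: ['rainbow', 'tower', 'south'] (min_width=19, slack=5)
Line 6: ['number', 'machine', 'chemistry'] (min_width=24, slack=0)

Answer: 7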